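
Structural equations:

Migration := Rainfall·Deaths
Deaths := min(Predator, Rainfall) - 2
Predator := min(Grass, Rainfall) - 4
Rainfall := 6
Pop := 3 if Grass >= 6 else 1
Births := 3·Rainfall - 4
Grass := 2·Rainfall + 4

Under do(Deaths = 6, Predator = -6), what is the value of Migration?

36

The joint intervention fixes Deaths = 6, Predator = -6, removing each variable's own equation.
Migration = Rainfall·Deaths  [with Rainfall=6, Deaths=6]  = 36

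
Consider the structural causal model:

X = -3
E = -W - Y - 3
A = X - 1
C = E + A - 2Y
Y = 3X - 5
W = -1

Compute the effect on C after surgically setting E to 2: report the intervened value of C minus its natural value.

Under do(E=2), the mechanism E = -W - Y - 3 is discarded; E is fixed at 2.
Y = 3X - 5  [with X=-3]  = -14
A = X - 1  [with X=-3]  = -4
C = E + A - 2Y  [with E=2, A=-4, Y=-14]  = 26
Without intervention: Y = 3X - 5  [with X=-3]  = -14; E = -W - Y - 3  [with W=-1, Y=-14]  = 12; A = X - 1  [with X=-3]  = -4; C = E + A - 2Y  [with E=12, A=-4, Y=-14]  = 36.
Change = 26 − 36 = -10.

-10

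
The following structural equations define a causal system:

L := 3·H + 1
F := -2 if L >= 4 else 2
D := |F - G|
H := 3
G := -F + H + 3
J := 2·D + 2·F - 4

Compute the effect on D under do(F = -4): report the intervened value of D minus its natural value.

do(F=-4) replaces the equation F := -2 if L >= 4 else 2 with the constant F = -4.
G = -F + H + 3  [with F=-4, H=3]  = 10
D = |F - G|  [with F=-4, G=10]  = 14
Without intervention: L = 3·H + 1  [with H=3]  = 10; F = -2 if L >= 4 else 2  [with L=10]  = -2; G = -F + H + 3  [with F=-2, H=3]  = 8; D = |F - G|  [with F=-2, G=8]  = 10.
Change = 14 − 10 = 4.

4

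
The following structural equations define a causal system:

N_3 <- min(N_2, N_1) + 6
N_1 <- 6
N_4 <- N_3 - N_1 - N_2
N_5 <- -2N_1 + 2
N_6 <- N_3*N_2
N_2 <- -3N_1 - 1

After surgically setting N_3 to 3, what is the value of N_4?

16

The intervention breaks the incoming arrows to N_3: N_3 <- min(N_2, N_1) + 6 no longer applies, and N_3 = 3.
N_2 = -3N_1 - 1  [with N_1=6]  = -19
N_4 = N_3 - N_1 - N_2  [with N_3=3, N_1=6, N_2=-19]  = 16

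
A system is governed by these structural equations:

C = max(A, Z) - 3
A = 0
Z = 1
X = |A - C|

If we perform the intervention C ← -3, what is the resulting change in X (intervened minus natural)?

1

The intervention breaks the incoming arrows to C: C = max(A, Z) - 3 no longer applies, and C = -3.
X = |A - C|  [with A=0, C=-3]  = 3
Without intervention: C = max(A, Z) - 3  [with A=0, Z=1]  = -2; X = |A - C|  [with A=0, C=-2]  = 2.
Change = 3 − 2 = 1.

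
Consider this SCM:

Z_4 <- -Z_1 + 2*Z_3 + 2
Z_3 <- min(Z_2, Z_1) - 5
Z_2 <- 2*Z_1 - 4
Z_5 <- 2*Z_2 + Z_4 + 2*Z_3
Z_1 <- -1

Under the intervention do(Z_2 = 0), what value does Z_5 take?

-21

do(Z_2=0) replaces the equation Z_2 <- 2*Z_1 - 4 with the constant Z_2 = 0.
Z_3 = min(Z_2, Z_1) - 5  [with Z_2=0, Z_1=-1]  = -6
Z_4 = -Z_1 + 2*Z_3 + 2  [with Z_1=-1, Z_3=-6]  = -9
Z_5 = 2*Z_2 + Z_4 + 2*Z_3  [with Z_2=0, Z_4=-9, Z_3=-6]  = -21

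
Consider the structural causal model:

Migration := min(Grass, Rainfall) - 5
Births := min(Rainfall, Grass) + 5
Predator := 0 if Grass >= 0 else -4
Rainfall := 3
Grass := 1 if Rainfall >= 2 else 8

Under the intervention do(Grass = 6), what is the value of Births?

Under do(Grass=6), the mechanism Grass := 1 if Rainfall >= 2 else 8 is discarded; Grass is fixed at 6.
Births = min(Rainfall, Grass) + 5  [with Rainfall=3, Grass=6]  = 8

8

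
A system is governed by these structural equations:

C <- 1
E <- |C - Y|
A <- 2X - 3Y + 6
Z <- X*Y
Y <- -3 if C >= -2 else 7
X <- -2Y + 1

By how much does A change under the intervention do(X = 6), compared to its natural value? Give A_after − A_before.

-2

The intervention breaks the incoming arrows to X: X <- -2Y + 1 no longer applies, and X = 6.
Y = -3 if C >= -2 else 7  [with C=1]  = -3
A = 2X - 3Y + 6  [with X=6, Y=-3]  = 27
Without intervention: Y = -3 if C >= -2 else 7  [with C=1]  = -3; X = -2Y + 1  [with Y=-3]  = 7; A = 2X - 3Y + 6  [with X=7, Y=-3]  = 29.
Change = 27 − 29 = -2.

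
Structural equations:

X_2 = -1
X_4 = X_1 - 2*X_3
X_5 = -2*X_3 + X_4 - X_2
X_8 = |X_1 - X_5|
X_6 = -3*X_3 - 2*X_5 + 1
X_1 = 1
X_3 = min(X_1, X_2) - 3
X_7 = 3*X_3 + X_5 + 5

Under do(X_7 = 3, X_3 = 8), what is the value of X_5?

Under do(X_7 = 3, X_3 = 8), each intervened variable's structural equation is replaced by its fixed value.
X_4 = X_1 - 2*X_3  [with X_1=1, X_3=8]  = -15
X_5 = -2*X_3 + X_4 - X_2  [with X_3=8, X_4=-15, X_2=-1]  = -30

-30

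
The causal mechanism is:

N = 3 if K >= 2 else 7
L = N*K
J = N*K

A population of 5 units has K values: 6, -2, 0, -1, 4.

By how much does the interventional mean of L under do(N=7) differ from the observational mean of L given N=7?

16.8

Under do(N=7), N's equation is replaced by N=7 for every unit. Per-unit L: 42, -14, 0, -7, 28. Mean = 9.8.
Conditioning on N=7 selects the 3 unit(s) with K ∈ {-2, 0, -1}. Their L values: -14, 0, -7. Mean = -7.
Difference = 9.8 − (-7) = 16.8.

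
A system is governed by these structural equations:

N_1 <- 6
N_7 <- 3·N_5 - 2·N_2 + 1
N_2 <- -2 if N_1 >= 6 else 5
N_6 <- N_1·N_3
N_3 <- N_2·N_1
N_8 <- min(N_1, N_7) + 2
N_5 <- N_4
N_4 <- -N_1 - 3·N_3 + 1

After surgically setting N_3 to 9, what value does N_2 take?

-2

Under do(N_3=9), the mechanism N_3 <- N_2·N_1 is discarded; N_3 is fixed at 9.
Since N_2 is not a descendant of the intervened variable, it is unaffected.
N_2 = -2 if N_1 >= 6 else 5  [with N_1=6]  = -2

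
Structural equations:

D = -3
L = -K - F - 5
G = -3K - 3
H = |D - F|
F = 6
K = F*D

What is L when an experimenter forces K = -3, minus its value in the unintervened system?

-15

do(K=-3) replaces the equation K = F*D with the constant K = -3.
L = -K - F - 5  [with K=-3, F=6]  = -8
Without intervention: K = F*D  [with F=6, D=-3]  = -18; L = -K - F - 5  [with K=-18, F=6]  = 7.
Change = -8 − 7 = -15.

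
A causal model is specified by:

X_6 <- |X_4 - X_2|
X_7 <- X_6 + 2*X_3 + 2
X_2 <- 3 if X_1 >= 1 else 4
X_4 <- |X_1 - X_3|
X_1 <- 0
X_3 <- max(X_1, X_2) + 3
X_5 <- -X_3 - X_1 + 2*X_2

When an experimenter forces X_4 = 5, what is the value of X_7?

The intervention breaks the incoming arrows to X_4: X_4 <- |X_1 - X_3| no longer applies, and X_4 = 5.
X_2 = 3 if X_1 >= 1 else 4  [with X_1=0]  = 4
X_3 = max(X_1, X_2) + 3  [with X_1=0, X_2=4]  = 7
X_6 = |X_4 - X_2|  [with X_4=5, X_2=4]  = 1
X_7 = X_6 + 2*X_3 + 2  [with X_6=1, X_3=7]  = 17

17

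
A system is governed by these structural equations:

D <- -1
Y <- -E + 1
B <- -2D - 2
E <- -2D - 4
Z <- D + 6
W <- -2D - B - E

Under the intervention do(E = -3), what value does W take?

5

The intervention breaks the incoming arrows to E: E <- -2D - 4 no longer applies, and E = -3.
B = -2D - 2  [with D=-1]  = 0
W = -2D - B - E  [with D=-1, B=0, E=-3]  = 5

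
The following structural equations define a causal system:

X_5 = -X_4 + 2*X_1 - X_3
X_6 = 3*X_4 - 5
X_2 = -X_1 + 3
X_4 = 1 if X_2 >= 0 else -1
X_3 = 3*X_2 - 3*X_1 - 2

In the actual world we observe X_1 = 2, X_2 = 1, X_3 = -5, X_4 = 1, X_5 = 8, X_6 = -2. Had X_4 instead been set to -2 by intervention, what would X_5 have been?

11

Intervening sets X_4 = -2 and removes its equation (X_4 = 1 if X_2 >= 0 else -1).
X_2 = -X_1 + 3  [with X_1=2]  = 1
X_3 = 3*X_2 - 3*X_1 - 2  [with X_2=1, X_1=2]  = -5
X_5 = -X_4 + 2*X_1 - X_3  [with X_4=-2, X_1=2, X_3=-5]  = 11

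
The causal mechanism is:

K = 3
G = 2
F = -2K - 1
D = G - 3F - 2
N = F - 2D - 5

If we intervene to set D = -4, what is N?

Intervening sets D = -4 and removes its equation (D = G - 3F - 2).
F = -2K - 1  [with K=3]  = -7
N = F - 2D - 5  [with F=-7, D=-4]  = -4

-4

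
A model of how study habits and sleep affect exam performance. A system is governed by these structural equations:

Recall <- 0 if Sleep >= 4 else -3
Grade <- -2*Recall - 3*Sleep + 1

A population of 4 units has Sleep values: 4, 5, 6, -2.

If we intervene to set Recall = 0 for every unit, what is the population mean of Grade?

do(Recall=0) breaks Recall's dependence on Sleep. With Recall=0 fixed, Grade across the units is -11, -14, -17, 7, mean -8.75.

-8.75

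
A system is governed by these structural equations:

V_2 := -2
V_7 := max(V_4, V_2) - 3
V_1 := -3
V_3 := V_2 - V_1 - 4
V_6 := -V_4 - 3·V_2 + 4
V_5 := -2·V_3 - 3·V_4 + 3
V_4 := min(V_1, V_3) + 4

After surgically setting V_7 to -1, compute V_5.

6

The intervention breaks the incoming arrows to V_7: V_7 := max(V_4, V_2) - 3 no longer applies, and V_7 = -1.
V_5 is not downstream of the intervention, so its value is determined by the original equations.
V_3 = V_2 - V_1 - 4  [with V_2=-2, V_1=-3]  = -3
V_4 = min(V_1, V_3) + 4  [with V_1=-3, V_3=-3]  = 1
V_5 = -2·V_3 - 3·V_4 + 3  [with V_3=-3, V_4=1]  = 6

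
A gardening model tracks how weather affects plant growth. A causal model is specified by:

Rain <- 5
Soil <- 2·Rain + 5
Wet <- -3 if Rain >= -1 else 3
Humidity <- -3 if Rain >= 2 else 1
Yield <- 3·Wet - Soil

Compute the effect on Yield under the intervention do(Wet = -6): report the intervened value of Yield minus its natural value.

-9

do(Wet=-6) replaces the equation Wet <- -3 if Rain >= -1 else 3 with the constant Wet = -6.
Soil = 2·Rain + 5  [with Rain=5]  = 15
Yield = 3·Wet - Soil  [with Wet=-6, Soil=15]  = -33
Without intervention: Soil = 2·Rain + 5  [with Rain=5]  = 15; Wet = -3 if Rain >= -1 else 3  [with Rain=5]  = -3; Yield = 3·Wet - Soil  [with Wet=-3, Soil=15]  = -24.
Change = -33 − (-24) = -9.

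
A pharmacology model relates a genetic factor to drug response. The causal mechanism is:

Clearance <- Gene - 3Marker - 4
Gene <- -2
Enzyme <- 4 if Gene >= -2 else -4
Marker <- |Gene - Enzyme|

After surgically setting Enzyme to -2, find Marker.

0

The intervention breaks the incoming arrows to Enzyme: Enzyme <- 4 if Gene >= -2 else -4 no longer applies, and Enzyme = -2.
Marker = |Gene - Enzyme|  [with Gene=-2, Enzyme=-2]  = 0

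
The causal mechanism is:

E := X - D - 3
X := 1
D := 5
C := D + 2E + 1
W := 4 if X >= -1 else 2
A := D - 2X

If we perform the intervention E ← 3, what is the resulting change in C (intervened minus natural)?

20

do(E=3) replaces the equation E := X - D - 3 with the constant E = 3.
C = D + 2E + 1  [with D=5, E=3]  = 12
Without intervention: E = X - D - 3  [with X=1, D=5]  = -7; C = D + 2E + 1  [with D=5, E=-7]  = -8.
Change = 12 − (-8) = 20.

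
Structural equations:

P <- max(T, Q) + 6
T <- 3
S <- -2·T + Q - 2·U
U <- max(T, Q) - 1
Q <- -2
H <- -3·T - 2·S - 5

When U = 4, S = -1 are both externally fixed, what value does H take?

Setting U = 4, S = -1 by intervention discards those variables' equations.
H = -3·T - 2·S - 5  [with T=3, S=-1]  = -12

-12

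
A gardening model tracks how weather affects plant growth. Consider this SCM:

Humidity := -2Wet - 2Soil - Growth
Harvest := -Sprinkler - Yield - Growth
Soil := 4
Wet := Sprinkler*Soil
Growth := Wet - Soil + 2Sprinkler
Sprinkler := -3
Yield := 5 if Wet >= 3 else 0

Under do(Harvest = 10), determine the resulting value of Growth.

-22

Under do(Harvest=10), the mechanism Harvest := -Sprinkler - Yield - Growth is discarded; Harvest is fixed at 10.
Since Growth is not a descendant of the intervened variable, it is unaffected.
Wet = Sprinkler*Soil  [with Sprinkler=-3, Soil=4]  = -12
Growth = Wet - Soil + 2Sprinkler  [with Wet=-12, Soil=4, Sprinkler=-3]  = -22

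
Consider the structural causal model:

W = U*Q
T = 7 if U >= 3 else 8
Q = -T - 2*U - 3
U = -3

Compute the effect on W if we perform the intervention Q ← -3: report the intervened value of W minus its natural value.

-6

The intervention breaks the incoming arrows to Q: Q = -T - 2*U - 3 no longer applies, and Q = -3.
W = U*Q  [with U=-3, Q=-3]  = 9
Without intervention: T = 7 if U >= 3 else 8  [with U=-3]  = 8; Q = -T - 2*U - 3  [with T=8, U=-3]  = -5; W = U*Q  [with U=-3, Q=-5]  = 15.
Change = 9 − 15 = -6.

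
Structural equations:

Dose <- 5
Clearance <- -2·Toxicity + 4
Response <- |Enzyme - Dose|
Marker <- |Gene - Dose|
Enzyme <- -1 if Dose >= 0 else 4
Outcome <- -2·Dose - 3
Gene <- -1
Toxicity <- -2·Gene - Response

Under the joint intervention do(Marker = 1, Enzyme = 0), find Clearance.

The joint intervention fixes Marker = 1, Enzyme = 0, removing each variable's own equation.
Response = |Enzyme - Dose|  [with Enzyme=0, Dose=5]  = 5
Toxicity = -2·Gene - Response  [with Gene=-1, Response=5]  = -3
Clearance = -2·Toxicity + 4  [with Toxicity=-3]  = 10

10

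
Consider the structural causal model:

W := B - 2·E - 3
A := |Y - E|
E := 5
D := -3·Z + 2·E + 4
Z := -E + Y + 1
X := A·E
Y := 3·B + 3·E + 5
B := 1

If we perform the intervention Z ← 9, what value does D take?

-13

do(Z=9) replaces the equation Z := -E + Y + 1 with the constant Z = 9.
D = -3·Z + 2·E + 4  [with Z=9, E=5]  = -13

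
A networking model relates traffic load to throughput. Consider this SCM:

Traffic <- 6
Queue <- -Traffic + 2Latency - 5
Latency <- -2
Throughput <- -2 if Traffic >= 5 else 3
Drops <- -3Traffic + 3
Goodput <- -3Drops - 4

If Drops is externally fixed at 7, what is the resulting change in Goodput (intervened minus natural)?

-66

Under do(Drops=7), the mechanism Drops <- -3Traffic + 3 is discarded; Drops is fixed at 7.
Goodput = -3Drops - 4  [with Drops=7]  = -25
Without intervention: Drops = -3Traffic + 3  [with Traffic=6]  = -15; Goodput = -3Drops - 4  [with Drops=-15]  = 41.
Change = -25 − 41 = -66.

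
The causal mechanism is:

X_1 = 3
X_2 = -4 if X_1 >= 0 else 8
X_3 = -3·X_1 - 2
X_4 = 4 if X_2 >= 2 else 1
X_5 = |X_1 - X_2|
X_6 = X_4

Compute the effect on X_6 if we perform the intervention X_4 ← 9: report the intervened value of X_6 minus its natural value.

8

Under do(X_4=9), the mechanism X_4 = 4 if X_2 >= 2 else 1 is discarded; X_4 is fixed at 9.
X_6 = X_4  [with X_4=9]  = 9
Without intervention: X_2 = -4 if X_1 >= 0 else 8  [with X_1=3]  = -4; X_4 = 4 if X_2 >= 2 else 1  [with X_2=-4]  = 1; X_6 = X_4  [with X_4=1]  = 1.
Change = 9 − 1 = 8.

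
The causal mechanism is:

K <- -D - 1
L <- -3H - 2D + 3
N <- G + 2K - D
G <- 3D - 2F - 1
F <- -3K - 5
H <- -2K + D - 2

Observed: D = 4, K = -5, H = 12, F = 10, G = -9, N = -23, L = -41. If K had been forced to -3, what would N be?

-7

Under do(K=-3), the mechanism K <- -D - 1 is discarded; K is fixed at -3.
F = -3K - 5  [with K=-3]  = 4
G = 3D - 2F - 1  [with D=4, F=4]  = 3
N = G + 2K - D  [with G=3, K=-3, D=4]  = -7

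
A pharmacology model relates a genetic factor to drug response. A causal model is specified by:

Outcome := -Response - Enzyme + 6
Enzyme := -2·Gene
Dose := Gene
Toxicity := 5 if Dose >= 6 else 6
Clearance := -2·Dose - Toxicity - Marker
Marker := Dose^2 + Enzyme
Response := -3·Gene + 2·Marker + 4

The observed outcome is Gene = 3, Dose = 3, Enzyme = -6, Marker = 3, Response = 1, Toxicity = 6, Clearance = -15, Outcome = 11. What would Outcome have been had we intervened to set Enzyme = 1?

The intervention breaks the incoming arrows to Enzyme: Enzyme := -2·Gene no longer applies, and Enzyme = 1.
Dose = Gene  [with Gene=3]  = 3
Marker = Dose^2 + Enzyme  [with Dose=3, Enzyme=1]  = 10
Response = -3·Gene + 2·Marker + 4  [with Gene=3, Marker=10]  = 15
Outcome = -Response - Enzyme + 6  [with Response=15, Enzyme=1]  = -10

-10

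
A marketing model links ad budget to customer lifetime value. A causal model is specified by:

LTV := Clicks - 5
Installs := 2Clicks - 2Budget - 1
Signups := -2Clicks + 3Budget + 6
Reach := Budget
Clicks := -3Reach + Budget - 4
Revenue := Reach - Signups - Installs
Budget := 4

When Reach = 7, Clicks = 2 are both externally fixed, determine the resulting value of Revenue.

Under do(Reach = 7, Clicks = 2), each intervened variable's structural equation is replaced by its fixed value.
Installs = 2Clicks - 2Budget - 1  [with Clicks=2, Budget=4]  = -5
Signups = -2Clicks + 3Budget + 6  [with Clicks=2, Budget=4]  = 14
Revenue = Reach - Signups - Installs  [with Reach=7, Signups=14, Installs=-5]  = -2

-2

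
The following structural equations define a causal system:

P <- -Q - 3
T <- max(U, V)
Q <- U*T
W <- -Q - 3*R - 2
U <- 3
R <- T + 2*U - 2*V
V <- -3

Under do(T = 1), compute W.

-44

The intervention breaks the incoming arrows to T: T <- max(U, V) no longer applies, and T = 1.
R = T + 2*U - 2*V  [with T=1, U=3, V=-3]  = 13
Q = U*T  [with U=3, T=1]  = 3
W = -Q - 3*R - 2  [with Q=3, R=13]  = -44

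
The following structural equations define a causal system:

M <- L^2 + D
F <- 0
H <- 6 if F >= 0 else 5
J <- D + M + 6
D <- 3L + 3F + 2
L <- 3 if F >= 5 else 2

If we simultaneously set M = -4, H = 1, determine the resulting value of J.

The joint intervention fixes M = -4, H = 1, removing each variable's own equation.
L = 3 if F >= 5 else 2  [with F=0]  = 2
D = 3L + 3F + 2  [with L=2, F=0]  = 8
J = D + M + 6  [with D=8, M=-4]  = 10

10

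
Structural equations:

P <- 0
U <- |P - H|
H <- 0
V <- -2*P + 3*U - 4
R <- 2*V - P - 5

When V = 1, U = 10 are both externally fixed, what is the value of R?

The joint intervention fixes V = 1, U = 10, removing each variable's own equation.
R = 2*V - P - 5  [with V=1, P=0]  = -3

-3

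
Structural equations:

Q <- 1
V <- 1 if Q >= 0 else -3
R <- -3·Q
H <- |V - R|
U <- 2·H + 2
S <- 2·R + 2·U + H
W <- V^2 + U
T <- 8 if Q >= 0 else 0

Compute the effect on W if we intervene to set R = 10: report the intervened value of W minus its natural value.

10

The intervention breaks the incoming arrows to R: R <- -3·Q no longer applies, and R = 10.
V = 1 if Q >= 0 else -3  [with Q=1]  = 1
H = |V - R|  [with V=1, R=10]  = 9
U = 2·H + 2  [with H=9]  = 20
W = V^2 + U  [with V=1, U=20]  = 21
Without intervention: V = 1 if Q >= 0 else -3  [with Q=1]  = 1; R = -3·Q  [with Q=1]  = -3; H = |V - R|  [with V=1, R=-3]  = 4; U = 2·H + 2  [with H=4]  = 10; W = V^2 + U  [with V=1, U=10]  = 11.
Change = 21 − 11 = 10.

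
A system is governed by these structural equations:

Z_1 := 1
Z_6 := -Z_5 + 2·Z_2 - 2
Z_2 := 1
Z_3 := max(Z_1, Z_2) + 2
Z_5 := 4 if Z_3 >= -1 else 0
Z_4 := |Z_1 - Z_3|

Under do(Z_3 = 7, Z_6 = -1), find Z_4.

6

Setting Z_3 = 7, Z_6 = -1 by intervention discards those variables' equations.
Z_4 = |Z_1 - Z_3|  [with Z_1=1, Z_3=7]  = 6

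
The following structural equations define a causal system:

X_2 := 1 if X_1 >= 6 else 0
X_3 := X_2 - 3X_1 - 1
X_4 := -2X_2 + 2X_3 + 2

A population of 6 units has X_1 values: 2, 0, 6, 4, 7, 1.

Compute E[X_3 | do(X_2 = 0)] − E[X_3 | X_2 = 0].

-4.75

do(X_2=0) breaks X_2's dependence on X_1. With X_2=0 fixed, X_3 across the units is -7, -1, -19, -13, -22, -4, mean -11.
Conditioning on X_2=0 selects the 4 unit(s) with X_1 ∈ {2, 0, 4, 1}. Their X_3 values: -7, -1, -13, -4. Mean = -6.25.
Difference = -11 − (-6.25) = -4.75.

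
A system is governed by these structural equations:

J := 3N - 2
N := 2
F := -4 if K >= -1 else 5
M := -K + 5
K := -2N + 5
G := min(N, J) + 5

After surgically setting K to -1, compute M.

6

The intervention breaks the incoming arrows to K: K := -2N + 5 no longer applies, and K = -1.
M = -K + 5  [with K=-1]  = 6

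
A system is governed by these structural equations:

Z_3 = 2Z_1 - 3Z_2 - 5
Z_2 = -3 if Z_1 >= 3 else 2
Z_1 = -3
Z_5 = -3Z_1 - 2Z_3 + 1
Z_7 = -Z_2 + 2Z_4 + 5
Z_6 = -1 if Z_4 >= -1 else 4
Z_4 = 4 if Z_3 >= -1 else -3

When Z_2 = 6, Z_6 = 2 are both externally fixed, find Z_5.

68

Setting Z_2 = 6, Z_6 = 2 by intervention discards those variables' equations.
Z_3 = 2Z_1 - 3Z_2 - 5  [with Z_1=-3, Z_2=6]  = -29
Z_5 = -3Z_1 - 2Z_3 + 1  [with Z_1=-3, Z_3=-29]  = 68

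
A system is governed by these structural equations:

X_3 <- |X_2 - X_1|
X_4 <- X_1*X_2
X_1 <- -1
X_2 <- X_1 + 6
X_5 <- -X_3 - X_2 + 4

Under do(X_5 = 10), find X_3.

do(X_5=10) replaces the equation X_5 <- -X_3 - X_2 + 4 with the constant X_5 = 10.
X_3 is not downstream of the intervention, so its value is determined by the original equations.
X_2 = X_1 + 6  [with X_1=-1]  = 5
X_3 = |X_2 - X_1|  [with X_2=5, X_1=-1]  = 6

6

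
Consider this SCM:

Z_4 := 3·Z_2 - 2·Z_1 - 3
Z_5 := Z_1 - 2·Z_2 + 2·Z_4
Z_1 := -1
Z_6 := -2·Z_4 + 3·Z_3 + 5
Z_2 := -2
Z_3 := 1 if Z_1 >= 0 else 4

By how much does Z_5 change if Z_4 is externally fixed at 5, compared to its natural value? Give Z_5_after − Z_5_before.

24

Intervening sets Z_4 = 5 and removes its equation (Z_4 := 3·Z_2 - 2·Z_1 - 3).
Z_5 = Z_1 - 2·Z_2 + 2·Z_4  [with Z_1=-1, Z_2=-2, Z_4=5]  = 13
Without intervention: Z_4 = 3·Z_2 - 2·Z_1 - 3  [with Z_2=-2, Z_1=-1]  = -7; Z_5 = Z_1 - 2·Z_2 + 2·Z_4  [with Z_1=-1, Z_2=-2, Z_4=-7]  = -11.
Change = 13 − (-11) = 24.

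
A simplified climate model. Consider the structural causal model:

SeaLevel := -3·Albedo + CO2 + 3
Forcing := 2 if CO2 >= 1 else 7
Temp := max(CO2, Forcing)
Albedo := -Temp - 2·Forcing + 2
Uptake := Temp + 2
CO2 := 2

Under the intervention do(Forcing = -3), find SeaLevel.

-13

do(Forcing=-3) replaces the equation Forcing := 2 if CO2 >= 1 else 7 with the constant Forcing = -3.
Temp = max(CO2, Forcing)  [with CO2=2, Forcing=-3]  = 2
Albedo = -Temp - 2·Forcing + 2  [with Temp=2, Forcing=-3]  = 6
SeaLevel = -3·Albedo + CO2 + 3  [with Albedo=6, CO2=2]  = -13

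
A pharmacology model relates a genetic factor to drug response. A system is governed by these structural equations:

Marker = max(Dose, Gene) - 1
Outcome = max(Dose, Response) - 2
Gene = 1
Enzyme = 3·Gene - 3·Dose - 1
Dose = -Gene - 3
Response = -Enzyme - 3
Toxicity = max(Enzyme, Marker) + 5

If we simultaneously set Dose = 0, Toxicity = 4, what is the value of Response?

Setting Dose = 0, Toxicity = 4 by intervention discards those variables' equations.
Enzyme = 3·Gene - 3·Dose - 1  [with Gene=1, Dose=0]  = 2
Response = -Enzyme - 3  [with Enzyme=2]  = -5

-5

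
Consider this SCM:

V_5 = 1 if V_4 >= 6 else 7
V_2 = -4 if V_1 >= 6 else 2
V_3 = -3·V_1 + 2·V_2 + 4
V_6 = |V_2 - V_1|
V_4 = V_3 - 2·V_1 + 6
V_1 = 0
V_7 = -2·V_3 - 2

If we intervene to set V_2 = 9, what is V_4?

28

Under do(V_2=9), the mechanism V_2 = -4 if V_1 >= 6 else 2 is discarded; V_2 is fixed at 9.
V_3 = -3·V_1 + 2·V_2 + 4  [with V_1=0, V_2=9]  = 22
V_4 = V_3 - 2·V_1 + 6  [with V_3=22, V_1=0]  = 28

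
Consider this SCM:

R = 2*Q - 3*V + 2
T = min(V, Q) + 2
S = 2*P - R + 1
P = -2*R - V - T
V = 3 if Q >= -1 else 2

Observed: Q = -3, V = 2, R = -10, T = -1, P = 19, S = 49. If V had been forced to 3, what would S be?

Under do(V=3), the mechanism V = 3 if Q >= -1 else 2 is discarded; V is fixed at 3.
R = 2*Q - 3*V + 2  [with Q=-3, V=3]  = -13
T = min(V, Q) + 2  [with V=3, Q=-3]  = -1
P = -2*R - V - T  [with R=-13, V=3, T=-1]  = 24
S = 2*P - R + 1  [with P=24, R=-13]  = 62

62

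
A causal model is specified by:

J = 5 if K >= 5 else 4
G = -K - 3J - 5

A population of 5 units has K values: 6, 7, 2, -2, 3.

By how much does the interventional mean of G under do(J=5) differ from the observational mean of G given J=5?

3.3

The intervention sets J=5 in all 5 units regardless of K. Recomputing G per unit gives -26, -27, -22, -18, -23; average -23.2.
Observing J=5 restricts to units where J's equation naturally yields 5: K ∈ {6, 7}. In that subpopulation G = -26, -27, mean -26.5.
Difference = -23.2 − (-26.5) = 3.3.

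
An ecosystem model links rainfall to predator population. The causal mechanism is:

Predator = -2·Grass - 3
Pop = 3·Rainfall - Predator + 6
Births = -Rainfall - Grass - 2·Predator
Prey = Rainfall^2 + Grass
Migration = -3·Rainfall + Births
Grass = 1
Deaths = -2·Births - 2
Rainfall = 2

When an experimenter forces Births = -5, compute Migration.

Under do(Births=-5), the mechanism Births = -Rainfall - Grass - 2·Predator is discarded; Births is fixed at -5.
Migration = -3·Rainfall + Births  [with Rainfall=2, Births=-5]  = -11

-11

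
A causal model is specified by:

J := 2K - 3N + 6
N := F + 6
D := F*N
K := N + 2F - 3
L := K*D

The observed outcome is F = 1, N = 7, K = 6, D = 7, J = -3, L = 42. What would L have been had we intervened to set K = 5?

The intervention breaks the incoming arrows to K: K := N + 2F - 3 no longer applies, and K = 5.
N = F + 6  [with F=1]  = 7
D = F*N  [with F=1, N=7]  = 7
L = K*D  [with K=5, D=7]  = 35

35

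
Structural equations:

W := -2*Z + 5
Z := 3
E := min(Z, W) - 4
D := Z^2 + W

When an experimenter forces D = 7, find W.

-1

The intervention breaks the incoming arrows to D: D := Z^2 + W no longer applies, and D = 7.
Since W is not a descendant of the intervened variable, it is unaffected.
W = -2*Z + 5  [with Z=3]  = -1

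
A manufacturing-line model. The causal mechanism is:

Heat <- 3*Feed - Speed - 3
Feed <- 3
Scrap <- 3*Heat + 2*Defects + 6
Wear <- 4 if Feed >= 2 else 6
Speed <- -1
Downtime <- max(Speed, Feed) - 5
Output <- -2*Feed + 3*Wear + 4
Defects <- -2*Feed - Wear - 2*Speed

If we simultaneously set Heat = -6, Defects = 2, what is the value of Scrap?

Setting Heat = -6, Defects = 2 by intervention discards those variables' equations.
Scrap = 3*Heat + 2*Defects + 6  [with Heat=-6, Defects=2]  = -8

-8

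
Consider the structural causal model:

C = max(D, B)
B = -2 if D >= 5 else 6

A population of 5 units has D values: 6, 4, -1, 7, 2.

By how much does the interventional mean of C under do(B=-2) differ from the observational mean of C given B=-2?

Every unit gets B=-2 under the intervention. C values become 6, 4, -1, 7, 2; E[C|do(B=-2)] = 3.6.
E[C|B=-2] averages over only the 2 units with B=-2 (D = 6, 7): C = 6, 7, mean 6.5.
Difference = 3.6 − 6.5 = -2.9.

-2.9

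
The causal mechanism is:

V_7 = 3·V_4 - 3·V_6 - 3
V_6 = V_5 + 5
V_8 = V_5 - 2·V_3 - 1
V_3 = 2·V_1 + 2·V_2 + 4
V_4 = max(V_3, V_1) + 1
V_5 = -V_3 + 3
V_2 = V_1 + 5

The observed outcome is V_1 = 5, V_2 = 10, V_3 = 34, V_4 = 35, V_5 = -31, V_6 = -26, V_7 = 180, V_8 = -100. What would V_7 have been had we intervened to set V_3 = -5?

-24

The intervention breaks the incoming arrows to V_3: V_3 = 2·V_1 + 2·V_2 + 4 no longer applies, and V_3 = -5.
V_4 = max(V_3, V_1) + 1  [with V_3=-5, V_1=5]  = 6
V_5 = -V_3 + 3  [with V_3=-5]  = 8
V_6 = V_5 + 5  [with V_5=8]  = 13
V_7 = 3·V_4 - 3·V_6 - 3  [with V_4=6, V_6=13]  = -24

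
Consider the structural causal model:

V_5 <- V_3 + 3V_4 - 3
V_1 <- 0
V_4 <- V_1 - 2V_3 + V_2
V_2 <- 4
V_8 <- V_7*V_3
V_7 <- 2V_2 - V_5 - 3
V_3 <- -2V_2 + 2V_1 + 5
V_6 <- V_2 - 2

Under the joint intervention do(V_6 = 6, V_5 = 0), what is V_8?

Under do(V_6 = 6, V_5 = 0), each intervened variable's structural equation is replaced by its fixed value.
V_3 = -2V_2 + 2V_1 + 5  [with V_2=4, V_1=0]  = -3
V_7 = 2V_2 - V_5 - 3  [with V_2=4, V_5=0]  = 5
V_8 = V_7*V_3  [with V_7=5, V_3=-3]  = -15

-15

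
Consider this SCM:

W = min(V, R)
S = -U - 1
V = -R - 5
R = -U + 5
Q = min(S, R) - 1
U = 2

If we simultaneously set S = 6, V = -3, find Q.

2

The joint intervention fixes S = 6, V = -3, removing each variable's own equation.
R = -U + 5  [with U=2]  = 3
Q = min(S, R) - 1  [with S=6, R=3]  = 2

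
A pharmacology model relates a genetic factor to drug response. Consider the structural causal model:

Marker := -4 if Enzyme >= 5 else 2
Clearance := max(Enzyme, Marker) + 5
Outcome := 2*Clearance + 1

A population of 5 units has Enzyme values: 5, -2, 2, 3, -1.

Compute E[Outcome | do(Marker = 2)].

do(Marker=2) breaks Marker's dependence on Enzyme. With Marker=2 fixed, Outcome across the units is 21, 15, 15, 17, 15, mean 16.6.

16.6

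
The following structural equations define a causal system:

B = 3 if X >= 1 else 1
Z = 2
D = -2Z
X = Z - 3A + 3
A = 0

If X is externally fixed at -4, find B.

The intervention breaks the incoming arrows to X: X = Z - 3A + 3 no longer applies, and X = -4.
B = 3 if X >= 1 else 1  [with X=-4]  = 1

1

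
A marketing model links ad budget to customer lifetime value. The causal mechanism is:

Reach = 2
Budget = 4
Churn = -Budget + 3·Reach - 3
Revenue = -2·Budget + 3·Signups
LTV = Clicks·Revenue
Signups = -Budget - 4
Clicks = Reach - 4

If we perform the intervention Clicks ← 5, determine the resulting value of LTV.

-160

The intervention breaks the incoming arrows to Clicks: Clicks = Reach - 4 no longer applies, and Clicks = 5.
Signups = -Budget - 4  [with Budget=4]  = -8
Revenue = -2·Budget + 3·Signups  [with Budget=4, Signups=-8]  = -32
LTV = Clicks·Revenue  [with Clicks=5, Revenue=-32]  = -160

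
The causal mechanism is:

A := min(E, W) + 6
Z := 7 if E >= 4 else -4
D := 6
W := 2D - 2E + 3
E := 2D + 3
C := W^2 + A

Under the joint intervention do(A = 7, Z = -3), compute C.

Setting A = 7, Z = -3 by intervention discards those variables' equations.
E = 2D + 3  [with D=6]  = 15
W = 2D - 2E + 3  [with D=6, E=15]  = -15
C = W^2 + A  [with W=-15, A=7]  = 232

232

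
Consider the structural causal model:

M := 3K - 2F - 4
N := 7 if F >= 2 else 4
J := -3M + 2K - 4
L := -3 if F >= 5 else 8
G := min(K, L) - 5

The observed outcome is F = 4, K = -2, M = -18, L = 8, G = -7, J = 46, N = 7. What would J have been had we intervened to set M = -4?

4

The intervention breaks the incoming arrows to M: M := 3K - 2F - 4 no longer applies, and M = -4.
J = -3M + 2K - 4  [with M=-4, K=-2]  = 4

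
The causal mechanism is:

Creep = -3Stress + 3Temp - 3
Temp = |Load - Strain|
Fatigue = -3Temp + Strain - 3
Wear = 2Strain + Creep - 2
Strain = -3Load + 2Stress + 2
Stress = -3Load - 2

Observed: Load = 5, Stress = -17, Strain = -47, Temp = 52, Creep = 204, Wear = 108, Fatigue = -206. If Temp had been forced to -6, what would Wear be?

-66

Under do(Temp=-6), the mechanism Temp = |Load - Strain| is discarded; Temp is fixed at -6.
Stress = -3Load - 2  [with Load=5]  = -17
Strain = -3Load + 2Stress + 2  [with Load=5, Stress=-17]  = -47
Creep = -3Stress + 3Temp - 3  [with Stress=-17, Temp=-6]  = 30
Wear = 2Strain + Creep - 2  [with Strain=-47, Creep=30]  = -66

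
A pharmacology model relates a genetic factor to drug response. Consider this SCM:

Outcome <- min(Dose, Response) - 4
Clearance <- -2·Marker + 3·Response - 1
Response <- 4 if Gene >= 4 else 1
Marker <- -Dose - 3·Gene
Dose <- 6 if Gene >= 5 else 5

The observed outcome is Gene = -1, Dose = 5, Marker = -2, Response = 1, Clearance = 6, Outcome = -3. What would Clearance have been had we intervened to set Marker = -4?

do(Marker=-4) replaces the equation Marker <- -Dose - 3·Gene with the constant Marker = -4.
Response = 4 if Gene >= 4 else 1  [with Gene=-1]  = 1
Clearance = -2·Marker + 3·Response - 1  [with Marker=-4, Response=1]  = 10

10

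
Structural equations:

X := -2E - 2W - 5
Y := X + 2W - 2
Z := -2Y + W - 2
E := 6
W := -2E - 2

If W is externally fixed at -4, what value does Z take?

do(W=-4) replaces the equation W := -2E - 2 with the constant W = -4.
X = -2E - 2W - 5  [with E=6, W=-4]  = -9
Y = X + 2W - 2  [with X=-9, W=-4]  = -19
Z = -2Y + W - 2  [with Y=-19, W=-4]  = 32

32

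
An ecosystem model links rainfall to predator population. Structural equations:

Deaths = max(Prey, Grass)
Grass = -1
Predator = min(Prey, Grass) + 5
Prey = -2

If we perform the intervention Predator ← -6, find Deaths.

-1

The intervention breaks the incoming arrows to Predator: Predator = min(Prey, Grass) + 5 no longer applies, and Predator = -6.
Deaths is not downstream of the intervention, so its value is determined by the original equations.
Deaths = max(Prey, Grass)  [with Prey=-2, Grass=-1]  = -1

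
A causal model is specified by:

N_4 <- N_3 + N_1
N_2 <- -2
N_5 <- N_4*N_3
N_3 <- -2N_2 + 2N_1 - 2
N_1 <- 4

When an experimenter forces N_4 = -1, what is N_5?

-10

Intervening sets N_4 = -1 and removes its equation (N_4 <- N_3 + N_1).
N_3 = -2N_2 + 2N_1 - 2  [with N_2=-2, N_1=4]  = 10
N_5 = N_4*N_3  [with N_4=-1, N_3=10]  = -10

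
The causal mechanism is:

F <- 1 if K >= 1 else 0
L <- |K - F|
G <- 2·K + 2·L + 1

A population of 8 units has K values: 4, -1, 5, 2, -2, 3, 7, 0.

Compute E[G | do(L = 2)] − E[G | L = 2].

Under do(L=2), L's equation is replaced by L=2 for every unit. Per-unit G: 13, 3, 15, 9, 1, 11, 19, 5. Mean = 9.5.
Conditioning on L=2 selects the 2 unit(s) with K ∈ {-2, 3}. Their G values: 1, 11. Mean = 6.
Difference = 9.5 − 6 = 3.5.

3.5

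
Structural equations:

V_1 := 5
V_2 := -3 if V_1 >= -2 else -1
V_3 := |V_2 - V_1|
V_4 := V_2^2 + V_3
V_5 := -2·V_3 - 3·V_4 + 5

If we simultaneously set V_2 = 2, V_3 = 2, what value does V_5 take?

-17

Under do(V_2 = 2, V_3 = 2), each intervened variable's structural equation is replaced by its fixed value.
V_4 = V_2^2 + V_3  [with V_2=2, V_3=2]  = 6
V_5 = -2·V_3 - 3·V_4 + 5  [with V_3=2, V_4=6]  = -17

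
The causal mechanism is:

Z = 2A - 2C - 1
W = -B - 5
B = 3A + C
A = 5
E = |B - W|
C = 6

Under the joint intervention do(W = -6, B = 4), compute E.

10

Setting W = -6, B = 4 by intervention discards those variables' equations.
E = |B - W|  [with B=4, W=-6]  = 10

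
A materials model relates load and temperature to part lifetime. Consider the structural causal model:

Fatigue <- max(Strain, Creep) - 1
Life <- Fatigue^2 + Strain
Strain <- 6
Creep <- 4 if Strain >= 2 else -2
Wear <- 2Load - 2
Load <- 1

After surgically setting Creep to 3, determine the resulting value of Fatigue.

do(Creep=3) replaces the equation Creep <- 4 if Strain >= 2 else -2 with the constant Creep = 3.
Fatigue = max(Strain, Creep) - 1  [with Strain=6, Creep=3]  = 5

5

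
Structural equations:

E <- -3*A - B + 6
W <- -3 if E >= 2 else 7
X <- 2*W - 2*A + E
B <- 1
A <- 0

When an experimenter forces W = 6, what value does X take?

Intervening sets W = 6 and removes its equation (W <- -3 if E >= 2 else 7).
E = -3*A - B + 6  [with A=0, B=1]  = 5
X = 2*W - 2*A + E  [with W=6, A=0, E=5]  = 17

17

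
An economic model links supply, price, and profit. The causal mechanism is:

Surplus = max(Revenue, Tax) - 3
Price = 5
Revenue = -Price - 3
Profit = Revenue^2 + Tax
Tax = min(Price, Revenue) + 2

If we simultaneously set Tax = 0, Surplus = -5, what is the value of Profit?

64

The joint intervention fixes Tax = 0, Surplus = -5, removing each variable's own equation.
Revenue = -Price - 3  [with Price=5]  = -8
Profit = Revenue^2 + Tax  [with Revenue=-8, Tax=0]  = 64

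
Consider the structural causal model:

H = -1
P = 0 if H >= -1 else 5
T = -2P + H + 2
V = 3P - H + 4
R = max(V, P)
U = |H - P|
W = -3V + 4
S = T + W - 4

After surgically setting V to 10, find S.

do(V=10) replaces the equation V = 3P - H + 4 with the constant V = 10.
P = 0 if H >= -1 else 5  [with H=-1]  = 0
T = -2P + H + 2  [with P=0, H=-1]  = 1
W = -3V + 4  [with V=10]  = -26
S = T + W - 4  [with T=1, W=-26]  = -29

-29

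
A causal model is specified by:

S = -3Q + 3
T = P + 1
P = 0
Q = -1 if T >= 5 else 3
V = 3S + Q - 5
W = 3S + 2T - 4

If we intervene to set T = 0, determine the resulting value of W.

-22

do(T=0) replaces the equation T = P + 1 with the constant T = 0.
Q = -1 if T >= 5 else 3  [with T=0]  = 3
S = -3Q + 3  [with Q=3]  = -6
W = 3S + 2T - 4  [with S=-6, T=0]  = -22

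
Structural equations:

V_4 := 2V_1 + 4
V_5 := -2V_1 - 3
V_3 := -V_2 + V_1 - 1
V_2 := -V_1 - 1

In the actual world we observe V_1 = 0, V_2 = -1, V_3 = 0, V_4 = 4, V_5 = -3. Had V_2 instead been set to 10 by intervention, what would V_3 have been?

-11

The intervention breaks the incoming arrows to V_2: V_2 := -V_1 - 1 no longer applies, and V_2 = 10.
V_3 = -V_2 + V_1 - 1  [with V_2=10, V_1=0]  = -11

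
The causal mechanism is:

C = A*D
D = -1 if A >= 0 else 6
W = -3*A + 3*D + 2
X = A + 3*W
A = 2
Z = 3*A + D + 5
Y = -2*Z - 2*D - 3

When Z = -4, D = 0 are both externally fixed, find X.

-10

Under do(Z = -4, D = 0), each intervened variable's structural equation is replaced by its fixed value.
W = -3*A + 3*D + 2  [with A=2, D=0]  = -4
X = A + 3*W  [with A=2, W=-4]  = -10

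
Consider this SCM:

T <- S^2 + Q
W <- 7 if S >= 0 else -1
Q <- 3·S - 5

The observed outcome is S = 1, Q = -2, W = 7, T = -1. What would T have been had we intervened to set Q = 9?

Under do(Q=9), the mechanism Q <- 3·S - 5 is discarded; Q is fixed at 9.
T = S^2 + Q  [with S=1, Q=9]  = 10

10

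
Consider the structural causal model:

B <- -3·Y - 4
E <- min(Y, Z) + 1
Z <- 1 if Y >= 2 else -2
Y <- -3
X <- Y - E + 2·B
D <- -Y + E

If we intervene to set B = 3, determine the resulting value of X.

5

Under do(B=3), the mechanism B <- -3·Y - 4 is discarded; B is fixed at 3.
Z = 1 if Y >= 2 else -2  [with Y=-3]  = -2
E = min(Y, Z) + 1  [with Y=-3, Z=-2]  = -2
X = Y - E + 2·B  [with Y=-3, E=-2, B=3]  = 5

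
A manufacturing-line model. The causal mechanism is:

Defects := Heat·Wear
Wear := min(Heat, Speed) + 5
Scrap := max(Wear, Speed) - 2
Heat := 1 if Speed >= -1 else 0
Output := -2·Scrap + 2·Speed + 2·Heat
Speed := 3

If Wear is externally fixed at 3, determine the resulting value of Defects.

The intervention breaks the incoming arrows to Wear: Wear := min(Heat, Speed) + 5 no longer applies, and Wear = 3.
Heat = 1 if Speed >= -1 else 0  [with Speed=3]  = 1
Defects = Heat·Wear  [with Heat=1, Wear=3]  = 3

3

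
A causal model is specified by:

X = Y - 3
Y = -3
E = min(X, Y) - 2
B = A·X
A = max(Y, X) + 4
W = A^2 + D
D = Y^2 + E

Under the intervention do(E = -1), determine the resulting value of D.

do(E=-1) replaces the equation E = min(X, Y) - 2 with the constant E = -1.
D = Y^2 + E  [with Y=-3, E=-1]  = 8

8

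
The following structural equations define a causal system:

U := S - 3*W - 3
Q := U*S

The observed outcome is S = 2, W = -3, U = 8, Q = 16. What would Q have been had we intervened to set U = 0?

The intervention breaks the incoming arrows to U: U := S - 3*W - 3 no longer applies, and U = 0.
Q = U*S  [with U=0, S=2]  = 0

0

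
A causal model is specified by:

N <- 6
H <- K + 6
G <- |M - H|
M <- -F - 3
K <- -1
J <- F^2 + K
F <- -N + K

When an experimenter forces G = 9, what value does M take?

The intervention breaks the incoming arrows to G: G <- |M - H| no longer applies, and G = 9.
M is not downstream of the intervention, so its value is determined by the original equations.
F = -N + K  [with N=6, K=-1]  = -7
M = -F - 3  [with F=-7]  = 4

4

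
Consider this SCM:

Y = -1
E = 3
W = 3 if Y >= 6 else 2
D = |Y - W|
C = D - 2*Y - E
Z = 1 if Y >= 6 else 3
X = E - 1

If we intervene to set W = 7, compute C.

7

The intervention breaks the incoming arrows to W: W = 3 if Y >= 6 else 2 no longer applies, and W = 7.
D = |Y - W|  [with Y=-1, W=7]  = 8
C = D - 2*Y - E  [with D=8, Y=-1, E=3]  = 7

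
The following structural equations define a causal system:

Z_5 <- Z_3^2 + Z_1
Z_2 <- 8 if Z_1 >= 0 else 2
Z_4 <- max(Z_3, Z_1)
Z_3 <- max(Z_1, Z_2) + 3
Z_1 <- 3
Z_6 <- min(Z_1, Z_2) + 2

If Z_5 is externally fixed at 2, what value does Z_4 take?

11

The intervention breaks the incoming arrows to Z_5: Z_5 <- Z_3^2 + Z_1 no longer applies, and Z_5 = 2.
Since Z_4 is not a descendant of the intervened variable, it is unaffected.
Z_2 = 8 if Z_1 >= 0 else 2  [with Z_1=3]  = 8
Z_3 = max(Z_1, Z_2) + 3  [with Z_1=3, Z_2=8]  = 11
Z_4 = max(Z_3, Z_1)  [with Z_3=11, Z_1=3]  = 11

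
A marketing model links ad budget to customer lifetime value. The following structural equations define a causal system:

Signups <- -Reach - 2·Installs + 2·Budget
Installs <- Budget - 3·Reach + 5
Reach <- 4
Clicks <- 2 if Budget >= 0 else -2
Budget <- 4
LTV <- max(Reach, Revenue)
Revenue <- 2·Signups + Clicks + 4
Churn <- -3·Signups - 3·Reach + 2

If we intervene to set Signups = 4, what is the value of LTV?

do(Signups=4) replaces the equation Signups <- -Reach - 2·Installs + 2·Budget with the constant Signups = 4.
Clicks = 2 if Budget >= 0 else -2  [with Budget=4]  = 2
Revenue = 2·Signups + Clicks + 4  [with Signups=4, Clicks=2]  = 14
LTV = max(Reach, Revenue)  [with Reach=4, Revenue=14]  = 14

14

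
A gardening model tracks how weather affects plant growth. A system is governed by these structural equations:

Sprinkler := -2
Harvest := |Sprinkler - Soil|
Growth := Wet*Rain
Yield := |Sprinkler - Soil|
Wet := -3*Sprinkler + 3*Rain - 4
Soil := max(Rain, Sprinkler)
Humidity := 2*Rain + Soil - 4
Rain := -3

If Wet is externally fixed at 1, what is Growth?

Intervening sets Wet = 1 and removes its equation (Wet := -3*Sprinkler + 3*Rain - 4).
Growth = Wet*Rain  [with Wet=1, Rain=-3]  = -3

-3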